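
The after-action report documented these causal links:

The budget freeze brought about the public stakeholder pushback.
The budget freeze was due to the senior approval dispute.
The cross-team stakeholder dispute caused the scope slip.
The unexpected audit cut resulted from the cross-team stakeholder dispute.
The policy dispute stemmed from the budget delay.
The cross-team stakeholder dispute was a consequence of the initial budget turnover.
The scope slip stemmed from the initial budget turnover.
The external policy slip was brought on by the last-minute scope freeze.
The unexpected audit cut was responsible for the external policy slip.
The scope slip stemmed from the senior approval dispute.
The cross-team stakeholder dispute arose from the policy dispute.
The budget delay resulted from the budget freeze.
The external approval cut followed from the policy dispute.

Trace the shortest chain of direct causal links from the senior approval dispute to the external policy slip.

the senior approval dispute → the budget freeze → the budget delay → the policy dispute → the cross-team stakeholder dispute → the unexpected audit cut → the external policy slip

the senior approval dispute → the budget freeze
the budget freeze → the budget delay
the budget delay → the policy dispute
the policy dispute → the cross-team stakeholder dispute
the cross-team stakeholder dispute → the unexpected audit cut
the unexpected audit cut → the external policy slip
Length: 6 steps.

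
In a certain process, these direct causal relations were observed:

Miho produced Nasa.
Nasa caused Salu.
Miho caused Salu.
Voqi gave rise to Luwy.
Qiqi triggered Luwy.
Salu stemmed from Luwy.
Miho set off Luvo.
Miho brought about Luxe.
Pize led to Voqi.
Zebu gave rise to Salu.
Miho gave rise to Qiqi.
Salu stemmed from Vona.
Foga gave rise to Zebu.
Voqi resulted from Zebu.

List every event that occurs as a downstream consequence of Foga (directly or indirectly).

Luwy, Salu, Voqi, Zebu

Direct effects: Zebu.
2 steps out: Voqi, Salu.
3 steps out: Luwy.
Not reachable from it: Miho, Luxe, Qiqi, Luvo, Nasa, Vona, Pize.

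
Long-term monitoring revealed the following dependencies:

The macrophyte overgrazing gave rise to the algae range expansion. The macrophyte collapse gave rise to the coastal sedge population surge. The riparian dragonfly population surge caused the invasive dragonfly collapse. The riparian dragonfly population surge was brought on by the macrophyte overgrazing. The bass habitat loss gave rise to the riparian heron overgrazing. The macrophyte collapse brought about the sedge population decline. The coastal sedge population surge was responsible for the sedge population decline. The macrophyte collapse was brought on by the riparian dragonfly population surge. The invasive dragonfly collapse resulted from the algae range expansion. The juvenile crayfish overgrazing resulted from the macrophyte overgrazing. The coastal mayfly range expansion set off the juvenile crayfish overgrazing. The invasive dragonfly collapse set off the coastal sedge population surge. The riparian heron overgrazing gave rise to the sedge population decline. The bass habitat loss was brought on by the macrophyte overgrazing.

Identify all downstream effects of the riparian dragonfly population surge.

the coastal sedge population surge, the invasive dragonfly collapse, the macrophyte collapse, the sedge population decline

Direct effects: the invasive dragonfly collapse, the macrophyte collapse.
2 steps out: the coastal sedge population surge, the sedge population decline.
Not reachable from it: the macrophyte overgrazing, the juvenile crayfish overgrazing, the algae range expansion, the bass habitat loss, the riparian heron overgrazing, the coastal mayfly range expansion.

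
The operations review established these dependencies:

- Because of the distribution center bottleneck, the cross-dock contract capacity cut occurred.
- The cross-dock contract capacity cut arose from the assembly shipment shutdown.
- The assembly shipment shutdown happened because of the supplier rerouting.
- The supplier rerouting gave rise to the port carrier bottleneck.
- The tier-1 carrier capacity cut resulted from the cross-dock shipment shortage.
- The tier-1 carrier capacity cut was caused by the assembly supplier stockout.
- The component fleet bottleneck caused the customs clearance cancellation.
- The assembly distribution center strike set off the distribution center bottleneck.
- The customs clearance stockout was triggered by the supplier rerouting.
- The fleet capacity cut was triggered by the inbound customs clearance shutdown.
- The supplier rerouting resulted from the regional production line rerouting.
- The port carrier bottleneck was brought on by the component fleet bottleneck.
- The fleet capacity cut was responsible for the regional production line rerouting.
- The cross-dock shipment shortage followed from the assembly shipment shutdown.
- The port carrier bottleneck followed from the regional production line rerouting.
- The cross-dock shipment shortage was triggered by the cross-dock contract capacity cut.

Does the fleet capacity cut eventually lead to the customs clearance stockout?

There is a causal chain: the fleet capacity cut → the regional production line rerouting → the supplier rerouting → the customs clearance stockout.

Yes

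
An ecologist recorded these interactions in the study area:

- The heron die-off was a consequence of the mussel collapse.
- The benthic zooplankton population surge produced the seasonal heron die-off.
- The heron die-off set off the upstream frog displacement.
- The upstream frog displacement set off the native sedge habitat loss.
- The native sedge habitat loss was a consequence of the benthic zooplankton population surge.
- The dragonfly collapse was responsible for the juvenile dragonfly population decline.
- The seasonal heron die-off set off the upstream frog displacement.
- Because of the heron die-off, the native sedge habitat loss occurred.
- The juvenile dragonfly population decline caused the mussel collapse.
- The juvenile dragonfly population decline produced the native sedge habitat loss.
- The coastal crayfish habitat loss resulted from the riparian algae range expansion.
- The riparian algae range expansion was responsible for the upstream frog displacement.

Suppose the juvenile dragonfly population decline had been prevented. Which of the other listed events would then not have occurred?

the heron die-off, the mussel collapse

Downstream of the juvenile dragonfly population decline: the mussel collapse, the heron die-off, the upstream frog displacement, the native sedge habitat loss.
Of those, still caused via another path: the upstream frog displacement, the native sedge habitat loss.
The remainder have no surviving cause.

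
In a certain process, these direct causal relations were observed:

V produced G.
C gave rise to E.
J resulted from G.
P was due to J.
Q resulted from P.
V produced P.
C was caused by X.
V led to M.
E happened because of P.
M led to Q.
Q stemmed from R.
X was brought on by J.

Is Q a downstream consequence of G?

Yes

There is a causal chain: G → J → P → Q.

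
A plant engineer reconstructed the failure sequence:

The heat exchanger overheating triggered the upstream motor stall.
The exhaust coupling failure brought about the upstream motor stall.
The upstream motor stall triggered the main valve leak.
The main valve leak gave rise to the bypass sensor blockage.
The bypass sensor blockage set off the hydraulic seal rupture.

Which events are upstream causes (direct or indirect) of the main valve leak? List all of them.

the exhaust coupling failure, the heat exchanger overheating, the upstream motor stall

Immediate cause of the main valve leak: the upstream motor stall.
Further upstream: the exhaust coupling failure, the heat exchanger overheating.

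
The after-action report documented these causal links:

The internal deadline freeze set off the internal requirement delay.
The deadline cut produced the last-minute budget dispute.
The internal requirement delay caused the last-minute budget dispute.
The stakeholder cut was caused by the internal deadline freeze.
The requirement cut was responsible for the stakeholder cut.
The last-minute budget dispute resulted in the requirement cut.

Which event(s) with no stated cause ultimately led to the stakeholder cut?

the deadline cut, the internal deadline freeze

Tracing upstream from the stakeholder cut: the stakeholder cut ← the internal deadline freeze.
A separate upstream branch: the stakeholder cut ← the requirement cut ← the last-minute budget dispute ← the deadline cut.
Each of those chain origins has no stated cause.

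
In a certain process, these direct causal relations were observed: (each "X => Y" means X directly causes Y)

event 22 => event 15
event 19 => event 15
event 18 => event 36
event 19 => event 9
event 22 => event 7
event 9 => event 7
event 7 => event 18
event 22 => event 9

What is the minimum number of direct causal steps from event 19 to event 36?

Shortest chain: event 19 → event 9 → event 7 → event 18 → event 36.

4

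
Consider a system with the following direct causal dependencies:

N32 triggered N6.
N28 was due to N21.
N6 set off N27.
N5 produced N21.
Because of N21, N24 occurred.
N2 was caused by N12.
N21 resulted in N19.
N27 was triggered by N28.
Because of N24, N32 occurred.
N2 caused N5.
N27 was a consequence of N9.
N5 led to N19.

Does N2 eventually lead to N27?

Yes

There is a causal chain: N2 → N5 → N21 → N28 → N27.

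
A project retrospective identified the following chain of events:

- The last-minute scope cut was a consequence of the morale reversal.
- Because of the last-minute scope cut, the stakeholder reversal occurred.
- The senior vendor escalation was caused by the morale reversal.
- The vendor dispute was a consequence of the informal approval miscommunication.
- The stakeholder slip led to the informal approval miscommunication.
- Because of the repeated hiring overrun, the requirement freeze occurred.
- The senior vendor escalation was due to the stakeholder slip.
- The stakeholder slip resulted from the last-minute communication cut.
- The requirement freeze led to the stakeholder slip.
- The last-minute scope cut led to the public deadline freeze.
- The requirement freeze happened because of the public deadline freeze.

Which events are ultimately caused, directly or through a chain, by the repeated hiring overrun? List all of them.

Direct effects: the requirement freeze.
2 steps out: the stakeholder slip.
3 steps out: the informal approval miscommunication, the senior vendor escalation.
4 steps out: the vendor dispute.
Not reachable from it: the morale reversal, the last-minute scope cut, the public deadline freeze, the stakeholder reversal, the last-minute communication cut.

the informal approval miscommunication, the requirement freeze, the senior vendor escalation, the stakeholder slip, the vendor dispute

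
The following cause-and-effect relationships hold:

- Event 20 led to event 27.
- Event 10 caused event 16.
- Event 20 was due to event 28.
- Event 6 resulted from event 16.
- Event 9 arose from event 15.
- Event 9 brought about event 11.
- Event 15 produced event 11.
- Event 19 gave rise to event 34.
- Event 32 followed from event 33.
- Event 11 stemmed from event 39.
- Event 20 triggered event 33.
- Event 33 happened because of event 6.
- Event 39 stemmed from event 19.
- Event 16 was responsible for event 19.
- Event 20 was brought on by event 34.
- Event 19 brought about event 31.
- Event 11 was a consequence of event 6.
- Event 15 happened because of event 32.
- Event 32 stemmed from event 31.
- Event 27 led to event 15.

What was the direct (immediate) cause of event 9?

Upstream contributors include event 10, event 28, event 16, event 19, event 34, event 31, event 20, event 6, event 33, event 32, event 27, but only event 15 feeds directly into event 9.

event 15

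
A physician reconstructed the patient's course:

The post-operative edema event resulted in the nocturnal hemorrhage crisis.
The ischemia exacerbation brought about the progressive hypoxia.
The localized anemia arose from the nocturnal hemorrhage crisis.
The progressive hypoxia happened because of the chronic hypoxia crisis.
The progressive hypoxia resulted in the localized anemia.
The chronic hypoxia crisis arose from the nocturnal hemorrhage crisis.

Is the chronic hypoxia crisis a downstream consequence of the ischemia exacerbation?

The ischemia exacerbation leads to the progressive hypoxia, the localized anemia; the chronic hypoxia crisis is not among them.

No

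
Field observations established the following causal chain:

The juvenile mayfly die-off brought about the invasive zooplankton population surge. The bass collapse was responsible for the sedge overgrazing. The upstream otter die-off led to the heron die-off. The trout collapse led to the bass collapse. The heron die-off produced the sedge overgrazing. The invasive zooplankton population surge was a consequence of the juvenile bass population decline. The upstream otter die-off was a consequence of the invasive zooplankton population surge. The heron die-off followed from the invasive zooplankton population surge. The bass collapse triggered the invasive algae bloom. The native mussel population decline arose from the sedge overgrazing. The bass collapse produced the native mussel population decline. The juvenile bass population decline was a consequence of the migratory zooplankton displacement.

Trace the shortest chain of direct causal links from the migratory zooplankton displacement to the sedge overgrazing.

the migratory zooplankton displacement → the juvenile bass population decline
the juvenile bass population decline → the invasive zooplankton population surge
the invasive zooplankton population surge → the heron die-off
the heron die-off → the sedge overgrazing
Length: 4 steps.

the migratory zooplankton displacement → the juvenile bass population decline → the invasive zooplankton population surge → the heron die-off → the sedge overgrazing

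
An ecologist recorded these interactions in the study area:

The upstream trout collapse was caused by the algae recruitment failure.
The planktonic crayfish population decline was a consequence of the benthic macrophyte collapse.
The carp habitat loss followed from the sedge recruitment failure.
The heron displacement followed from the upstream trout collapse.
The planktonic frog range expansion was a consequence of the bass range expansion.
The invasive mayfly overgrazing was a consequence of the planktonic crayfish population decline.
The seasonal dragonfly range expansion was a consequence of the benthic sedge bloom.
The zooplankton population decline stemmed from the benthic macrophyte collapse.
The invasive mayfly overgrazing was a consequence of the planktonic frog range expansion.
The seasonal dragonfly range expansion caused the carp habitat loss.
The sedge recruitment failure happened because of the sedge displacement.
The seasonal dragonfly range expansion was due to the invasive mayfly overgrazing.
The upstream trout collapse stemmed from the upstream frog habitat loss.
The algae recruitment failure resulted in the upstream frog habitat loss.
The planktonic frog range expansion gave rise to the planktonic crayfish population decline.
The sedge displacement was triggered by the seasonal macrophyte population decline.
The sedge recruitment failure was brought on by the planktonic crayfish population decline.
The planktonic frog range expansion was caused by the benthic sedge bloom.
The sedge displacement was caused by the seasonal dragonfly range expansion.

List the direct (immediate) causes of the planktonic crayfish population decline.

the benthic macrophyte collapse, the planktonic frog range expansion

Upstream contributors include the bass range expansion, the benthic sedge bloom, but only the benthic macrophyte collapse, the planktonic frog range expansion feed directly into the planktonic crayfish population decline.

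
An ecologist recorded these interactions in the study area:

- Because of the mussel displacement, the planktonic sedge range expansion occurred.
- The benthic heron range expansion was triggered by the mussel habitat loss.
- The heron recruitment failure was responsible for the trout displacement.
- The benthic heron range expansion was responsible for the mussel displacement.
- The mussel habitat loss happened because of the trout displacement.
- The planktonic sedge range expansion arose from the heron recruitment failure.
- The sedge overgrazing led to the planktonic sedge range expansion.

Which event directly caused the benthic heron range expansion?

the mussel habitat loss

Upstream contributors include the heron recruitment failure, the trout displacement, but only the mussel habitat loss feeds directly into the benthic heron range expansion.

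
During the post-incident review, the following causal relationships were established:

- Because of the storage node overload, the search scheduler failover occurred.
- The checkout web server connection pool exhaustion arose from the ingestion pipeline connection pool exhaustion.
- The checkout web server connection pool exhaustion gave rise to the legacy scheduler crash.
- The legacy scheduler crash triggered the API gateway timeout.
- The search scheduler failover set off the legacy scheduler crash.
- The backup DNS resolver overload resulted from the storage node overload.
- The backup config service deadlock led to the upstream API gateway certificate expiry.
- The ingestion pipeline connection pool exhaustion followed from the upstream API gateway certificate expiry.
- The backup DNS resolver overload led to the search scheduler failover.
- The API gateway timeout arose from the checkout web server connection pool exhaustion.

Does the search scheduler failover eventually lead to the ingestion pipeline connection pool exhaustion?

The search scheduler failover leads to the legacy scheduler crash, the API gateway timeout; the ingestion pipeline connection pool exhaustion is not among them.

No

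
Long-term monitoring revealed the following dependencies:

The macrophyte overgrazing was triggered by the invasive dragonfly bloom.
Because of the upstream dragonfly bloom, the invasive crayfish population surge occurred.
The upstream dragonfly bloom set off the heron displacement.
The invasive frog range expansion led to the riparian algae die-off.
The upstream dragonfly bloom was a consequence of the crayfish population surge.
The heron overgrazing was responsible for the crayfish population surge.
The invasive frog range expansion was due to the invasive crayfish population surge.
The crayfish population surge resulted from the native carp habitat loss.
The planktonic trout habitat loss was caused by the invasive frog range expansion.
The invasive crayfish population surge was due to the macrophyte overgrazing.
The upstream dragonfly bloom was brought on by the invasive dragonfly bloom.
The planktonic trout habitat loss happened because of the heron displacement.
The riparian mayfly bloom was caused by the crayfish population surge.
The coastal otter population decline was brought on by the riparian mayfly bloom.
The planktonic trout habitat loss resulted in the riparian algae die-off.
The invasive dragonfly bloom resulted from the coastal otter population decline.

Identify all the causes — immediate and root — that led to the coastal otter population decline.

Immediate cause of the coastal otter population decline: the riparian mayfly bloom.
Further upstream: the native carp habitat loss, the crayfish population surge, the heron overgrazing.

the crayfish population surge, the heron overgrazing, the native carp habitat loss, the riparian mayfly bloom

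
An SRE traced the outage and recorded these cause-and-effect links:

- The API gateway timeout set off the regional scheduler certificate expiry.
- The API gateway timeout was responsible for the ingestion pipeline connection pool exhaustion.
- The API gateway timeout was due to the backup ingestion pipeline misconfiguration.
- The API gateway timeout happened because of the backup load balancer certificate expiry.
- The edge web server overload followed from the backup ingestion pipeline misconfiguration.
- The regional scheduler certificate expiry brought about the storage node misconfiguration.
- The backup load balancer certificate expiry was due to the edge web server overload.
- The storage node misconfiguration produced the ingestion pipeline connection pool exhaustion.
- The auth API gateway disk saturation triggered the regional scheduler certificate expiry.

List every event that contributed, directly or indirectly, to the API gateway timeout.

the backup ingestion pipeline misconfiguration, the backup load balancer certificate expiry, the edge web server overload

Immediate causes of the API gateway timeout: the backup ingestion pipeline misconfiguration, the backup load balancer certificate expiry.
Further upstream: the edge web server overload.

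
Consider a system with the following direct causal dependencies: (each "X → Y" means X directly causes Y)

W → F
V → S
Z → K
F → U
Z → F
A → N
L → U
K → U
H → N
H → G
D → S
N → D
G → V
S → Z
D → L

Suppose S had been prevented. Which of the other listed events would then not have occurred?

Downstream of S: Z, K, F, U.
Of those, still caused via another path: F, U.
The remainder have no surviving cause.

K, Z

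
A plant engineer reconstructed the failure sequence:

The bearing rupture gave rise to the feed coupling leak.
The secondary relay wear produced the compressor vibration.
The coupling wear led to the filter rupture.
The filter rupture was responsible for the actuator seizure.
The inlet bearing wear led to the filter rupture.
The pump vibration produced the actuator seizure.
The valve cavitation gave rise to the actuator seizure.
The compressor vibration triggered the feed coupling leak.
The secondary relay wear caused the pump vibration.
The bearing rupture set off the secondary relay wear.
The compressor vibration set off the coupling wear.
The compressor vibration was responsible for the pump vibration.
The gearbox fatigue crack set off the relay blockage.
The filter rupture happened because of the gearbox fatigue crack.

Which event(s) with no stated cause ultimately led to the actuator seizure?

Tracing upstream from the actuator seizure: the actuator seizure ← the filter rupture ← the gearbox fatigue crack.
A separate upstream branch: the actuator seizure ← the pump vibration ← the secondary relay wear ← the bearing rupture.
A separate upstream branch: the actuator seizure ← the filter rupture ← the inlet bearing wear.
A separate upstream branch: the actuator seizure ← the valve cavitation.
Each of those chain origins has no stated cause.

the bearing rupture, the gearbox fatigue crack, the inlet bearing wear, the valve cavitation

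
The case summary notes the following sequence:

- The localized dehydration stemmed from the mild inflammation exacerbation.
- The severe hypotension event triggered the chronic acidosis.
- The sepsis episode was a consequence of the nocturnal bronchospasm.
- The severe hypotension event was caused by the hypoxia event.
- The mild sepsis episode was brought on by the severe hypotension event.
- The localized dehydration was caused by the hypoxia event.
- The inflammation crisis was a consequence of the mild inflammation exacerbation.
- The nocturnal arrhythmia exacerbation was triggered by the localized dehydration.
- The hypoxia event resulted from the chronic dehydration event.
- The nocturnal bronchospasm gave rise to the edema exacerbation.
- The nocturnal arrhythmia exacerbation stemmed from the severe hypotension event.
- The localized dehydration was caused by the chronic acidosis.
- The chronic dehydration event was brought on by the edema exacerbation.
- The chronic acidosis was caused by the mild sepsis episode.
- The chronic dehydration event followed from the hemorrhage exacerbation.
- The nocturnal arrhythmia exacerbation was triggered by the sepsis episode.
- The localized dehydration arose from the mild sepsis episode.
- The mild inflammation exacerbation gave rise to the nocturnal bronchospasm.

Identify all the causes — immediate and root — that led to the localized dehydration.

Immediate causes of the localized dehydration: the mild inflammation exacerbation, the hypoxia event, the mild sepsis episode, the chronic acidosis.
Further upstream: the nocturnal bronchospasm, the edema exacerbation, the chronic dehydration event, the severe hypotension event, the hemorrhage exacerbation.

the chronic acidosis, the chronic dehydration event, the edema exacerbation, the hemorrhage exacerbation, the hypoxia event, the mild inflammation exacerbation, the mild sepsis episode, the nocturnal bronchospasm, the severe hypotension event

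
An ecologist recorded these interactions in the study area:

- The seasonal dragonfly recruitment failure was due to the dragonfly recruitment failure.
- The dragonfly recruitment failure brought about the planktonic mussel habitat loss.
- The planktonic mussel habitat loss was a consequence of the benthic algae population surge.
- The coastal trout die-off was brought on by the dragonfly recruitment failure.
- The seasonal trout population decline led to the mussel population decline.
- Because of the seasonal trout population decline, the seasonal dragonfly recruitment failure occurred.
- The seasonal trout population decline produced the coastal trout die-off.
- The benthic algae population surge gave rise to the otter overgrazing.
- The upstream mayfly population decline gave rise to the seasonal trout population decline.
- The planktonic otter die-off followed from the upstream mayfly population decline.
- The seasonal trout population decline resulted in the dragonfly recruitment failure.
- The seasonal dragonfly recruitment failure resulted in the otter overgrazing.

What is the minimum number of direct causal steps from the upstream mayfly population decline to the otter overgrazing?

3

Shortest chain: the upstream mayfly population decline → the seasonal trout population decline → the seasonal dragonfly recruitment failure → the otter overgrazing.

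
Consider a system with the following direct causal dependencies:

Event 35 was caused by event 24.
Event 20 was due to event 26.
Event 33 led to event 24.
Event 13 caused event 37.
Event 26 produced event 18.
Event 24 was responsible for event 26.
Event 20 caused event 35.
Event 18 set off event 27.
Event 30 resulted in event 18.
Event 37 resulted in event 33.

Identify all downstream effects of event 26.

Direct effects: event 18, event 20.
2 steps out: event 27, event 35.
Not reachable from it: event 13, event 37, event 33, event 24, event 30.

event 18, event 20, event 27, event 35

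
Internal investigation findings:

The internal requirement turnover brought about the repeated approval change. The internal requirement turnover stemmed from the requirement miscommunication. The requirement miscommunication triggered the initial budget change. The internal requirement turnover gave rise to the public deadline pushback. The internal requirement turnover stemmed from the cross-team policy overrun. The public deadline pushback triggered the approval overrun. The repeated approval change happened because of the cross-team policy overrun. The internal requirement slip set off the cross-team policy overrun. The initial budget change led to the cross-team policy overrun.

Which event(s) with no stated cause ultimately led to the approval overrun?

the internal requirement slip, the requirement miscommunication

Tracing upstream from the approval overrun: the approval overrun ← the public deadline pushback ← the internal requirement turnover ← the requirement miscommunication.
A separate upstream branch: the approval overrun ← the public deadline pushback ← the internal requirement turnover ← the cross-team policy overrun ← the internal requirement slip.
Each of those chain origins has no stated cause.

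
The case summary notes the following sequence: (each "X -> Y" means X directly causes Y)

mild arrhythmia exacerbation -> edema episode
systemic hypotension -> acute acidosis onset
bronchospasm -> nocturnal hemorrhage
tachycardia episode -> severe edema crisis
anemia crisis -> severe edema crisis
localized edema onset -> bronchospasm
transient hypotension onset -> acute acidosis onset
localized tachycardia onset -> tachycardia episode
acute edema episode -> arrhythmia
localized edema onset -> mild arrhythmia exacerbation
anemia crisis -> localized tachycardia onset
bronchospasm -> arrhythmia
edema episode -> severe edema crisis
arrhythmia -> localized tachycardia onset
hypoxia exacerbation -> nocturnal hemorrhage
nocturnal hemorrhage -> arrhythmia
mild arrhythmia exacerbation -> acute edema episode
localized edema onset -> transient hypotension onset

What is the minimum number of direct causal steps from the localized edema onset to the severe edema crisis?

3

Shortest chain: the localized edema onset → the mild arrhythmia exacerbation → the edema episode → the severe edema crisis.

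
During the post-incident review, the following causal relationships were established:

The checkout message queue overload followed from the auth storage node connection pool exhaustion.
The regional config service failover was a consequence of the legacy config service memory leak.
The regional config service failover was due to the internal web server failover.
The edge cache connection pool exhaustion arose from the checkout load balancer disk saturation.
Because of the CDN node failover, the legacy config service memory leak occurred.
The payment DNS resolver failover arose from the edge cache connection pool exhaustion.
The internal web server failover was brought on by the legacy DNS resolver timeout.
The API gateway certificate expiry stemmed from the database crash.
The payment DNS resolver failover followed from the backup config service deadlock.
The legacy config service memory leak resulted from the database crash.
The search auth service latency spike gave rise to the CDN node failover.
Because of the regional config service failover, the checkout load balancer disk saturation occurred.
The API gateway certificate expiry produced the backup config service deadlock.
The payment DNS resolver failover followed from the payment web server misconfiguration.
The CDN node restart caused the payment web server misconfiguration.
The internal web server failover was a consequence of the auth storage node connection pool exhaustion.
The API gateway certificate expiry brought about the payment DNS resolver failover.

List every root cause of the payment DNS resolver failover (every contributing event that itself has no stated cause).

Tracing upstream from the payment DNS resolver failover: the payment DNS resolver failover ← the edge cache connection pool exhaustion ← the checkout load balancer disk saturation ← the regional config service failover ← the legacy config service memory leak ← the CDN node failover ← the search auth service latency spike.
A separate upstream branch: the payment DNS resolver failover ← the API gateway certificate expiry ← the database crash.
A separate upstream branch: the payment DNS resolver failover ← the edge cache connection pool exhaustion ← the checkout load balancer disk saturation ← the regional config service failover ← the internal web server failover ← the auth storage node connection pool exhaustion.
A separate upstream branch: the payment DNS resolver failover ← the edge cache connection pool exhaustion ← the checkout load balancer disk saturation ← the regional config service failover ← the internal web server failover ← the legacy DNS resolver timeout.
A separate upstream branch: the payment DNS resolver failover ← the payment web server misconfiguration ← the CDN node restart.
Each of those chain origins has no stated cause.

the CDN node restart, the auth storage node connection pool exhaustion, the database crash, the legacy DNS resolver timeout, the search auth service latency spike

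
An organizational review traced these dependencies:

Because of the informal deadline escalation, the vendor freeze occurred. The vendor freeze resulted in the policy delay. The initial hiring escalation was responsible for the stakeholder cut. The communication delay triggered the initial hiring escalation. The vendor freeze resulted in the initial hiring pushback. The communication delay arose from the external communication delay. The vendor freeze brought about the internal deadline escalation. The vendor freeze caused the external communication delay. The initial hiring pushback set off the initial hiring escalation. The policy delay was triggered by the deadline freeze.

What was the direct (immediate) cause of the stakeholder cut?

the initial hiring escalation

Upstream contributors include the informal deadline escalation, the vendor freeze, the initial hiring pushback, the external communication delay, the communication delay, but only the initial hiring escalation feeds directly into the stakeholder cut.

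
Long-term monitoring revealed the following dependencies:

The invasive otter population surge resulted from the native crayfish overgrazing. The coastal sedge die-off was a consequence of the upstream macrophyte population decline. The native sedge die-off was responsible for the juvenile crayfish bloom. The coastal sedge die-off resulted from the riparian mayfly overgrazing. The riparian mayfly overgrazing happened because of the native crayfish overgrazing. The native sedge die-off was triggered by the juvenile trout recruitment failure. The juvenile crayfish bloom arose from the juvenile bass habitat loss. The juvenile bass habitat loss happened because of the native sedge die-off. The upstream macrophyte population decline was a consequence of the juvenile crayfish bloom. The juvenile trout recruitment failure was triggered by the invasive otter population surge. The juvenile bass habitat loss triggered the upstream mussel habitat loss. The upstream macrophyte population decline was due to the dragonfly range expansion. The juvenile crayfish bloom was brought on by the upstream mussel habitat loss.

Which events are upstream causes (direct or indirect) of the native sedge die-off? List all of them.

Immediate cause of the native sedge die-off: the juvenile trout recruitment failure.
Further upstream: the native crayfish overgrazing, the invasive otter population surge.

the invasive otter population surge, the juvenile trout recruitment failure, the native crayfish overgrazing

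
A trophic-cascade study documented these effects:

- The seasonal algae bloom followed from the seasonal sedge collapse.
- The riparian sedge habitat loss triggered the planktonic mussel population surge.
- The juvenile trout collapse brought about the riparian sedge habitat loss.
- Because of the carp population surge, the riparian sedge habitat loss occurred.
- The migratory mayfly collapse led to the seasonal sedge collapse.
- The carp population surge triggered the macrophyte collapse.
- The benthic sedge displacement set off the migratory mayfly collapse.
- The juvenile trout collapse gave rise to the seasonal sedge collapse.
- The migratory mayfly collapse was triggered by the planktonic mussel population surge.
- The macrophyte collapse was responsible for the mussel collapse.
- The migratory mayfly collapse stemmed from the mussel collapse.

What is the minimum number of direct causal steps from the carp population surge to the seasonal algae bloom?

5

Shortest chain: the carp population surge → the riparian sedge habitat loss → the planktonic mussel population surge → the migratory mayfly collapse → the seasonal sedge collapse → the seasonal algae bloom.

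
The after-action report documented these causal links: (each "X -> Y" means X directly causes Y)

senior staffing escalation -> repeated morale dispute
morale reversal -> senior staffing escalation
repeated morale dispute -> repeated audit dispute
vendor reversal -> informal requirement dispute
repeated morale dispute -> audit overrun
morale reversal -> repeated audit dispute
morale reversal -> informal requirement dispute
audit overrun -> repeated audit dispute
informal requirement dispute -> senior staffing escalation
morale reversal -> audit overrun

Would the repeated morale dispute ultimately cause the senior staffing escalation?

No

The repeated morale dispute leads to the audit overrun, the repeated audit dispute; the senior staffing escalation is not among them.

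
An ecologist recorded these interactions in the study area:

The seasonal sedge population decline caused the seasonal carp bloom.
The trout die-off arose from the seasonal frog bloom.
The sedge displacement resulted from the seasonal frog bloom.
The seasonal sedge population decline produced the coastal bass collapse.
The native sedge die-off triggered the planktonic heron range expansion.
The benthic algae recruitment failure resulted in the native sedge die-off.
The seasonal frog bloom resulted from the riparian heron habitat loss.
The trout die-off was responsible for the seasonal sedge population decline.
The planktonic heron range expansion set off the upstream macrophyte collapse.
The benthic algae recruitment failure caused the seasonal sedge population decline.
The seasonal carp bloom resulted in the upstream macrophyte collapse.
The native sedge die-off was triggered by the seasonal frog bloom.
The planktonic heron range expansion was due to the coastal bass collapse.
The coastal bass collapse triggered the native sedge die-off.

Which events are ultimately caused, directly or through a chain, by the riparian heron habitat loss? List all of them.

Direct effects: the seasonal frog bloom.
2 steps out: the sedge displacement, the trout die-off, the native sedge die-off.
3 steps out: the seasonal sedge population decline, the planktonic heron range expansion.
4 steps out: the seasonal carp bloom, the coastal bass collapse, the upstream macrophyte collapse.
Not reachable from it: the benthic algae recruitment failure.

the coastal bass collapse, the native sedge die-off, the planktonic heron range expansion, the seasonal carp bloom, the seasonal frog bloom, the seasonal sedge population decline, the sedge displacement, the trout die-off, the upstream macrophyte collapse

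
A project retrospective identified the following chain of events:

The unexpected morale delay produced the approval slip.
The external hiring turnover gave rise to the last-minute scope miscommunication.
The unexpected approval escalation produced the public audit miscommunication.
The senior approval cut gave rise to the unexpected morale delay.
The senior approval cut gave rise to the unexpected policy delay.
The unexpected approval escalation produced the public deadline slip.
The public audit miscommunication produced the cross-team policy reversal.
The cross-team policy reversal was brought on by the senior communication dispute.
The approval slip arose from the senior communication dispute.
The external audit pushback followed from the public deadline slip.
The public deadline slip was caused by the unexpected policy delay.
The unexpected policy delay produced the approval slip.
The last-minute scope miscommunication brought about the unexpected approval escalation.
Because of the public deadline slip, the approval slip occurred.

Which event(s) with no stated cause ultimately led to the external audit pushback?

the external hiring turnover, the senior approval cut

Tracing upstream from the external audit pushback: the external audit pushback ← the public deadline slip ← the unexpected policy delay ← the senior approval cut.
A separate upstream branch: the external audit pushback ← the public deadline slip ← the unexpected approval escalation ← the last-minute scope miscommunication ← the external hiring turnover.
Each of those chain origins has no stated cause.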